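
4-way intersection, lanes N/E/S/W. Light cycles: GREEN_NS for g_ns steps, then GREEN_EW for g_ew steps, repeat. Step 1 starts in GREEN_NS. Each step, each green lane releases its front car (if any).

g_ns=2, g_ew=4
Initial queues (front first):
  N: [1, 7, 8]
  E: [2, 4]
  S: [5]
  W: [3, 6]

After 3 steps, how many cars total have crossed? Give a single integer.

Answer: 5

Derivation:
Step 1 [NS]: N:car1-GO,E:wait,S:car5-GO,W:wait | queues: N=2 E=2 S=0 W=2
Step 2 [NS]: N:car7-GO,E:wait,S:empty,W:wait | queues: N=1 E=2 S=0 W=2
Step 3 [EW]: N:wait,E:car2-GO,S:wait,W:car3-GO | queues: N=1 E=1 S=0 W=1
Cars crossed by step 3: 5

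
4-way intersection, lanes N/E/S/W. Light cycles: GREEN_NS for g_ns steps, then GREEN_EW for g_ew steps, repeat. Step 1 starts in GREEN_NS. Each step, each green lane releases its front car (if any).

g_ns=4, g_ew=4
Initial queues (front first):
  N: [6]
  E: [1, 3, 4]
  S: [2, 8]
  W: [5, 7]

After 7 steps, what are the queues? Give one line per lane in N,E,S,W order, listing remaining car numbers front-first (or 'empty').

Step 1 [NS]: N:car6-GO,E:wait,S:car2-GO,W:wait | queues: N=0 E=3 S=1 W=2
Step 2 [NS]: N:empty,E:wait,S:car8-GO,W:wait | queues: N=0 E=3 S=0 W=2
Step 3 [NS]: N:empty,E:wait,S:empty,W:wait | queues: N=0 E=3 S=0 W=2
Step 4 [NS]: N:empty,E:wait,S:empty,W:wait | queues: N=0 E=3 S=0 W=2
Step 5 [EW]: N:wait,E:car1-GO,S:wait,W:car5-GO | queues: N=0 E=2 S=0 W=1
Step 6 [EW]: N:wait,E:car3-GO,S:wait,W:car7-GO | queues: N=0 E=1 S=0 W=0
Step 7 [EW]: N:wait,E:car4-GO,S:wait,W:empty | queues: N=0 E=0 S=0 W=0

N: empty
E: empty
S: empty
W: empty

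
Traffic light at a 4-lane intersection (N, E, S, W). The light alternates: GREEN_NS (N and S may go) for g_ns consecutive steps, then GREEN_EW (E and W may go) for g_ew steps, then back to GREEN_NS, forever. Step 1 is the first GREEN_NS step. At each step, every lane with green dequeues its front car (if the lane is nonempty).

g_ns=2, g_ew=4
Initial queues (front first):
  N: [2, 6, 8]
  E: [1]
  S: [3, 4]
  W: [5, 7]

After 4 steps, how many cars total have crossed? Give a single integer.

Step 1 [NS]: N:car2-GO,E:wait,S:car3-GO,W:wait | queues: N=2 E=1 S=1 W=2
Step 2 [NS]: N:car6-GO,E:wait,S:car4-GO,W:wait | queues: N=1 E=1 S=0 W=2
Step 3 [EW]: N:wait,E:car1-GO,S:wait,W:car5-GO | queues: N=1 E=0 S=0 W=1
Step 4 [EW]: N:wait,E:empty,S:wait,W:car7-GO | queues: N=1 E=0 S=0 W=0
Cars crossed by step 4: 7

Answer: 7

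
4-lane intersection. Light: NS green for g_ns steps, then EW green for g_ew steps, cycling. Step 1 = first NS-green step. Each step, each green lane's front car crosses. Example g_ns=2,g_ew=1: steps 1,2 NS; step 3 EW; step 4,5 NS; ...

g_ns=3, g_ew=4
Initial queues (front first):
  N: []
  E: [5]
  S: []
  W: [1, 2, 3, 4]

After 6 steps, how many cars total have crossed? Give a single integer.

Step 1 [NS]: N:empty,E:wait,S:empty,W:wait | queues: N=0 E=1 S=0 W=4
Step 2 [NS]: N:empty,E:wait,S:empty,W:wait | queues: N=0 E=1 S=0 W=4
Step 3 [NS]: N:empty,E:wait,S:empty,W:wait | queues: N=0 E=1 S=0 W=4
Step 4 [EW]: N:wait,E:car5-GO,S:wait,W:car1-GO | queues: N=0 E=0 S=0 W=3
Step 5 [EW]: N:wait,E:empty,S:wait,W:car2-GO | queues: N=0 E=0 S=0 W=2
Step 6 [EW]: N:wait,E:empty,S:wait,W:car3-GO | queues: N=0 E=0 S=0 W=1
Cars crossed by step 6: 4

Answer: 4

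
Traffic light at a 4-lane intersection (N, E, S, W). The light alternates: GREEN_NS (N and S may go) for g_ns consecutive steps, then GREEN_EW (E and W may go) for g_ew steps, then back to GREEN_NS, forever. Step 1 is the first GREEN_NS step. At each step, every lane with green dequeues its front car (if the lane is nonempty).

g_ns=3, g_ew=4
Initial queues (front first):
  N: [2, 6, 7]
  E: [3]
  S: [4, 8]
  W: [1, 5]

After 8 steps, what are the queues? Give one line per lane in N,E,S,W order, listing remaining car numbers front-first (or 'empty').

Step 1 [NS]: N:car2-GO,E:wait,S:car4-GO,W:wait | queues: N=2 E=1 S=1 W=2
Step 2 [NS]: N:car6-GO,E:wait,S:car8-GO,W:wait | queues: N=1 E=1 S=0 W=2
Step 3 [NS]: N:car7-GO,E:wait,S:empty,W:wait | queues: N=0 E=1 S=0 W=2
Step 4 [EW]: N:wait,E:car3-GO,S:wait,W:car1-GO | queues: N=0 E=0 S=0 W=1
Step 5 [EW]: N:wait,E:empty,S:wait,W:car5-GO | queues: N=0 E=0 S=0 W=0

N: empty
E: empty
S: empty
W: empty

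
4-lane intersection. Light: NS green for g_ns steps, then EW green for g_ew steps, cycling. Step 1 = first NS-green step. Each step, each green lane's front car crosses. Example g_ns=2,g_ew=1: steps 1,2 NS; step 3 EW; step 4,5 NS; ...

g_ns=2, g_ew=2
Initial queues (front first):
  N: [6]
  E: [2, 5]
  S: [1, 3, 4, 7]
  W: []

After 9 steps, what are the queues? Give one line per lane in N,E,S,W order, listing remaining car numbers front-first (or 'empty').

Step 1 [NS]: N:car6-GO,E:wait,S:car1-GO,W:wait | queues: N=0 E=2 S=3 W=0
Step 2 [NS]: N:empty,E:wait,S:car3-GO,W:wait | queues: N=0 E=2 S=2 W=0
Step 3 [EW]: N:wait,E:car2-GO,S:wait,W:empty | queues: N=0 E=1 S=2 W=0
Step 4 [EW]: N:wait,E:car5-GO,S:wait,W:empty | queues: N=0 E=0 S=2 W=0
Step 5 [NS]: N:empty,E:wait,S:car4-GO,W:wait | queues: N=0 E=0 S=1 W=0
Step 6 [NS]: N:empty,E:wait,S:car7-GO,W:wait | queues: N=0 E=0 S=0 W=0

N: empty
E: empty
S: empty
W: empty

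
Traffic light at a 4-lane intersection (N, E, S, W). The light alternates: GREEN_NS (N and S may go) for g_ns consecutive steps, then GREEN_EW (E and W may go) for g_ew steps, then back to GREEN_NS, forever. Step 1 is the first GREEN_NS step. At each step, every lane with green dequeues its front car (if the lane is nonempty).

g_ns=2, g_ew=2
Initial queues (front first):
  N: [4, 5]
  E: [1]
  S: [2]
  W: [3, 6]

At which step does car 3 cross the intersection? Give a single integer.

Step 1 [NS]: N:car4-GO,E:wait,S:car2-GO,W:wait | queues: N=1 E=1 S=0 W=2
Step 2 [NS]: N:car5-GO,E:wait,S:empty,W:wait | queues: N=0 E=1 S=0 W=2
Step 3 [EW]: N:wait,E:car1-GO,S:wait,W:car3-GO | queues: N=0 E=0 S=0 W=1
Step 4 [EW]: N:wait,E:empty,S:wait,W:car6-GO | queues: N=0 E=0 S=0 W=0
Car 3 crosses at step 3

3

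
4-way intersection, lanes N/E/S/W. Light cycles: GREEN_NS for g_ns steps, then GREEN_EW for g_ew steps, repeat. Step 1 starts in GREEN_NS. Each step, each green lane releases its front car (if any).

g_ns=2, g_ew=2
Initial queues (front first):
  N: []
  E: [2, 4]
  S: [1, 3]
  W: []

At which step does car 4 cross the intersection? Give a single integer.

Step 1 [NS]: N:empty,E:wait,S:car1-GO,W:wait | queues: N=0 E=2 S=1 W=0
Step 2 [NS]: N:empty,E:wait,S:car3-GO,W:wait | queues: N=0 E=2 S=0 W=0
Step 3 [EW]: N:wait,E:car2-GO,S:wait,W:empty | queues: N=0 E=1 S=0 W=0
Step 4 [EW]: N:wait,E:car4-GO,S:wait,W:empty | queues: N=0 E=0 S=0 W=0
Car 4 crosses at step 4

4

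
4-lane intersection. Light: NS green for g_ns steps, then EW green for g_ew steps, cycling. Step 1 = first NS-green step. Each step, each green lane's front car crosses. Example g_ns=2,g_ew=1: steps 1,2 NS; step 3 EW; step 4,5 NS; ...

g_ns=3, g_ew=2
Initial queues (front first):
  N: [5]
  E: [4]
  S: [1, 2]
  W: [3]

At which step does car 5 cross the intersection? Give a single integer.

Step 1 [NS]: N:car5-GO,E:wait,S:car1-GO,W:wait | queues: N=0 E=1 S=1 W=1
Step 2 [NS]: N:empty,E:wait,S:car2-GO,W:wait | queues: N=0 E=1 S=0 W=1
Step 3 [NS]: N:empty,E:wait,S:empty,W:wait | queues: N=0 E=1 S=0 W=1
Step 4 [EW]: N:wait,E:car4-GO,S:wait,W:car3-GO | queues: N=0 E=0 S=0 W=0
Car 5 crosses at step 1

1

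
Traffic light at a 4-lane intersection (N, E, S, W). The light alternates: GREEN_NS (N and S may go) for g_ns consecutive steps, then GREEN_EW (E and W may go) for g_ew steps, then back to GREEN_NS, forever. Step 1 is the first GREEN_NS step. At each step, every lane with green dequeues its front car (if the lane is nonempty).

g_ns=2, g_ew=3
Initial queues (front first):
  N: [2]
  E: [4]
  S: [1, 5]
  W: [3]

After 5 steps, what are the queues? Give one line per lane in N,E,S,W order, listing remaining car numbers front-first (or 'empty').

Step 1 [NS]: N:car2-GO,E:wait,S:car1-GO,W:wait | queues: N=0 E=1 S=1 W=1
Step 2 [NS]: N:empty,E:wait,S:car5-GO,W:wait | queues: N=0 E=1 S=0 W=1
Step 3 [EW]: N:wait,E:car4-GO,S:wait,W:car3-GO | queues: N=0 E=0 S=0 W=0

N: empty
E: empty
S: empty
W: empty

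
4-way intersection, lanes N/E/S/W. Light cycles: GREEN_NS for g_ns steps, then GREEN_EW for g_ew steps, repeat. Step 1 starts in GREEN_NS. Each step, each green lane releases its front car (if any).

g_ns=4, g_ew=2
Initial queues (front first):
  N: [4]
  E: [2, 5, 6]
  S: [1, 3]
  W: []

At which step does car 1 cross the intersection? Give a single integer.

Step 1 [NS]: N:car4-GO,E:wait,S:car1-GO,W:wait | queues: N=0 E=3 S=1 W=0
Step 2 [NS]: N:empty,E:wait,S:car3-GO,W:wait | queues: N=0 E=3 S=0 W=0
Step 3 [NS]: N:empty,E:wait,S:empty,W:wait | queues: N=0 E=3 S=0 W=0
Step 4 [NS]: N:empty,E:wait,S:empty,W:wait | queues: N=0 E=3 S=0 W=0
Step 5 [EW]: N:wait,E:car2-GO,S:wait,W:empty | queues: N=0 E=2 S=0 W=0
Step 6 [EW]: N:wait,E:car5-GO,S:wait,W:empty | queues: N=0 E=1 S=0 W=0
Step 7 [NS]: N:empty,E:wait,S:empty,W:wait | queues: N=0 E=1 S=0 W=0
Step 8 [NS]: N:empty,E:wait,S:empty,W:wait | queues: N=0 E=1 S=0 W=0
Step 9 [NS]: N:empty,E:wait,S:empty,W:wait | queues: N=0 E=1 S=0 W=0
Step 10 [NS]: N:empty,E:wait,S:empty,W:wait | queues: N=0 E=1 S=0 W=0
Step 11 [EW]: N:wait,E:car6-GO,S:wait,W:empty | queues: N=0 E=0 S=0 W=0
Car 1 crosses at step 1

1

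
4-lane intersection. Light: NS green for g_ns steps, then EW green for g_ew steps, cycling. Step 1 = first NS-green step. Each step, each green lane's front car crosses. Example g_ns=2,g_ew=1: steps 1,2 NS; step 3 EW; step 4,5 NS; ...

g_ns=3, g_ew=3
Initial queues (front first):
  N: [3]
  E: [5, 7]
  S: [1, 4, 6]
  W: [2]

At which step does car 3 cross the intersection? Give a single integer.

Step 1 [NS]: N:car3-GO,E:wait,S:car1-GO,W:wait | queues: N=0 E=2 S=2 W=1
Step 2 [NS]: N:empty,E:wait,S:car4-GO,W:wait | queues: N=0 E=2 S=1 W=1
Step 3 [NS]: N:empty,E:wait,S:car6-GO,W:wait | queues: N=0 E=2 S=0 W=1
Step 4 [EW]: N:wait,E:car5-GO,S:wait,W:car2-GO | queues: N=0 E=1 S=0 W=0
Step 5 [EW]: N:wait,E:car7-GO,S:wait,W:empty | queues: N=0 E=0 S=0 W=0
Car 3 crosses at step 1

1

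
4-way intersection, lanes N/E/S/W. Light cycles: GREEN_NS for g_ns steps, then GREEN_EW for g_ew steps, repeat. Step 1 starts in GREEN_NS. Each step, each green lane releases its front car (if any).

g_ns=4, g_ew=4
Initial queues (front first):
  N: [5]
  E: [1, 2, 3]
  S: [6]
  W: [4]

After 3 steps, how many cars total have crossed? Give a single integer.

Step 1 [NS]: N:car5-GO,E:wait,S:car6-GO,W:wait | queues: N=0 E=3 S=0 W=1
Step 2 [NS]: N:empty,E:wait,S:empty,W:wait | queues: N=0 E=3 S=0 W=1
Step 3 [NS]: N:empty,E:wait,S:empty,W:wait | queues: N=0 E=3 S=0 W=1
Cars crossed by step 3: 2

Answer: 2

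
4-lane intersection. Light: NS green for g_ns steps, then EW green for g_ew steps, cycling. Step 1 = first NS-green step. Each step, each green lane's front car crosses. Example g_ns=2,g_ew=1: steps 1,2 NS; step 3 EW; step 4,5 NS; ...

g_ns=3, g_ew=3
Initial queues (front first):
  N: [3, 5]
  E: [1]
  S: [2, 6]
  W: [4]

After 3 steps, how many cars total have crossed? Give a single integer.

Step 1 [NS]: N:car3-GO,E:wait,S:car2-GO,W:wait | queues: N=1 E=1 S=1 W=1
Step 2 [NS]: N:car5-GO,E:wait,S:car6-GO,W:wait | queues: N=0 E=1 S=0 W=1
Step 3 [NS]: N:empty,E:wait,S:empty,W:wait | queues: N=0 E=1 S=0 W=1
Cars crossed by step 3: 4

Answer: 4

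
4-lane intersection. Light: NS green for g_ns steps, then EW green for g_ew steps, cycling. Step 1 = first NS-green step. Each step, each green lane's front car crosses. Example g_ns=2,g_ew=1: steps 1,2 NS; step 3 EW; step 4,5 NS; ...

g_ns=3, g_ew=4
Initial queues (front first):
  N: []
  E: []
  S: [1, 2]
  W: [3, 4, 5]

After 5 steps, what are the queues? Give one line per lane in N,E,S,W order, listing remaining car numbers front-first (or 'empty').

Step 1 [NS]: N:empty,E:wait,S:car1-GO,W:wait | queues: N=0 E=0 S=1 W=3
Step 2 [NS]: N:empty,E:wait,S:car2-GO,W:wait | queues: N=0 E=0 S=0 W=3
Step 3 [NS]: N:empty,E:wait,S:empty,W:wait | queues: N=0 E=0 S=0 W=3
Step 4 [EW]: N:wait,E:empty,S:wait,W:car3-GO | queues: N=0 E=0 S=0 W=2
Step 5 [EW]: N:wait,E:empty,S:wait,W:car4-GO | queues: N=0 E=0 S=0 W=1

N: empty
E: empty
S: empty
W: 5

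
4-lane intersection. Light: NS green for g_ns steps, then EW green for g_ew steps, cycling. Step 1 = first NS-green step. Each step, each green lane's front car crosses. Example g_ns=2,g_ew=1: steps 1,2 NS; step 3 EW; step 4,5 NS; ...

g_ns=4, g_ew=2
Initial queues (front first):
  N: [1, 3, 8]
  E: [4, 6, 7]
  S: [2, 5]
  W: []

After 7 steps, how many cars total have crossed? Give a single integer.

Answer: 7

Derivation:
Step 1 [NS]: N:car1-GO,E:wait,S:car2-GO,W:wait | queues: N=2 E=3 S=1 W=0
Step 2 [NS]: N:car3-GO,E:wait,S:car5-GO,W:wait | queues: N=1 E=3 S=0 W=0
Step 3 [NS]: N:car8-GO,E:wait,S:empty,W:wait | queues: N=0 E=3 S=0 W=0
Step 4 [NS]: N:empty,E:wait,S:empty,W:wait | queues: N=0 E=3 S=0 W=0
Step 5 [EW]: N:wait,E:car4-GO,S:wait,W:empty | queues: N=0 E=2 S=0 W=0
Step 6 [EW]: N:wait,E:car6-GO,S:wait,W:empty | queues: N=0 E=1 S=0 W=0
Step 7 [NS]: N:empty,E:wait,S:empty,W:wait | queues: N=0 E=1 S=0 W=0
Cars crossed by step 7: 7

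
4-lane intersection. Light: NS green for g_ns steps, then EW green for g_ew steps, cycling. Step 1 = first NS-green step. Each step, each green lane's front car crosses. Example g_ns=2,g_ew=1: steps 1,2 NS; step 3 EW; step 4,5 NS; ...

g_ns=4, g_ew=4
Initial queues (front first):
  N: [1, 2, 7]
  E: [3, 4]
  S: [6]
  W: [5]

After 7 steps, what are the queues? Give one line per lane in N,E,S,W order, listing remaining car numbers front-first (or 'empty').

Step 1 [NS]: N:car1-GO,E:wait,S:car6-GO,W:wait | queues: N=2 E=2 S=0 W=1
Step 2 [NS]: N:car2-GO,E:wait,S:empty,W:wait | queues: N=1 E=2 S=0 W=1
Step 3 [NS]: N:car7-GO,E:wait,S:empty,W:wait | queues: N=0 E=2 S=0 W=1
Step 4 [NS]: N:empty,E:wait,S:empty,W:wait | queues: N=0 E=2 S=0 W=1
Step 5 [EW]: N:wait,E:car3-GO,S:wait,W:car5-GO | queues: N=0 E=1 S=0 W=0
Step 6 [EW]: N:wait,E:car4-GO,S:wait,W:empty | queues: N=0 E=0 S=0 W=0

N: empty
E: empty
S: empty
W: empty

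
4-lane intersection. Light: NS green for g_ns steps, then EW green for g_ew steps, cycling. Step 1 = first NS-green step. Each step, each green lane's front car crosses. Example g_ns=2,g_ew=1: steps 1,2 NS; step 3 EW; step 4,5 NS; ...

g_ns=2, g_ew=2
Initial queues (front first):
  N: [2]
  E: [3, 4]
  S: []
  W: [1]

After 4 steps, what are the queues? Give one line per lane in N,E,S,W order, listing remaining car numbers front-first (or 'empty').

Step 1 [NS]: N:car2-GO,E:wait,S:empty,W:wait | queues: N=0 E=2 S=0 W=1
Step 2 [NS]: N:empty,E:wait,S:empty,W:wait | queues: N=0 E=2 S=0 W=1
Step 3 [EW]: N:wait,E:car3-GO,S:wait,W:car1-GO | queues: N=0 E=1 S=0 W=0
Step 4 [EW]: N:wait,E:car4-GO,S:wait,W:empty | queues: N=0 E=0 S=0 W=0

N: empty
E: empty
S: empty
W: empty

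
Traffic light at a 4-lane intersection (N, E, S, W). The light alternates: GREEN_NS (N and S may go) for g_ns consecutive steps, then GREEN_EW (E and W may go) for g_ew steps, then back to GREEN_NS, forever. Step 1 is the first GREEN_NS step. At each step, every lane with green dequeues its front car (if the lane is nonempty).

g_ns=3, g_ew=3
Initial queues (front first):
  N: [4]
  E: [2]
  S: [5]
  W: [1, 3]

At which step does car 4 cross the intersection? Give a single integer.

Step 1 [NS]: N:car4-GO,E:wait,S:car5-GO,W:wait | queues: N=0 E=1 S=0 W=2
Step 2 [NS]: N:empty,E:wait,S:empty,W:wait | queues: N=0 E=1 S=0 W=2
Step 3 [NS]: N:empty,E:wait,S:empty,W:wait | queues: N=0 E=1 S=0 W=2
Step 4 [EW]: N:wait,E:car2-GO,S:wait,W:car1-GO | queues: N=0 E=0 S=0 W=1
Step 5 [EW]: N:wait,E:empty,S:wait,W:car3-GO | queues: N=0 E=0 S=0 W=0
Car 4 crosses at step 1

1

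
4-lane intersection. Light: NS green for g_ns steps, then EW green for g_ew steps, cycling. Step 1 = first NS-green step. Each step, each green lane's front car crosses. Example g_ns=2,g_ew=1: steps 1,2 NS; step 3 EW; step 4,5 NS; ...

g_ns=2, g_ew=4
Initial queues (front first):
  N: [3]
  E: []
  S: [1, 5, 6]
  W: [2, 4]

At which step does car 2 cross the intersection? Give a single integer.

Step 1 [NS]: N:car3-GO,E:wait,S:car1-GO,W:wait | queues: N=0 E=0 S=2 W=2
Step 2 [NS]: N:empty,E:wait,S:car5-GO,W:wait | queues: N=0 E=0 S=1 W=2
Step 3 [EW]: N:wait,E:empty,S:wait,W:car2-GO | queues: N=0 E=0 S=1 W=1
Step 4 [EW]: N:wait,E:empty,S:wait,W:car4-GO | queues: N=0 E=0 S=1 W=0
Step 5 [EW]: N:wait,E:empty,S:wait,W:empty | queues: N=0 E=0 S=1 W=0
Step 6 [EW]: N:wait,E:empty,S:wait,W:empty | queues: N=0 E=0 S=1 W=0
Step 7 [NS]: N:empty,E:wait,S:car6-GO,W:wait | queues: N=0 E=0 S=0 W=0
Car 2 crosses at step 3

3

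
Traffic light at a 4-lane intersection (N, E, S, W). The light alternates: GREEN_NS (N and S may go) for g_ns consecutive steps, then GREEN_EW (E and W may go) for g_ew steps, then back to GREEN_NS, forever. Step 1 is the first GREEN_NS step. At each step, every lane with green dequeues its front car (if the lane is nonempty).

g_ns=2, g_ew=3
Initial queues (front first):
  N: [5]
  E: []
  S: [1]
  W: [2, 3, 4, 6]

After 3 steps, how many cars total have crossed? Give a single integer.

Answer: 3

Derivation:
Step 1 [NS]: N:car5-GO,E:wait,S:car1-GO,W:wait | queues: N=0 E=0 S=0 W=4
Step 2 [NS]: N:empty,E:wait,S:empty,W:wait | queues: N=0 E=0 S=0 W=4
Step 3 [EW]: N:wait,E:empty,S:wait,W:car2-GO | queues: N=0 E=0 S=0 W=3
Cars crossed by step 3: 3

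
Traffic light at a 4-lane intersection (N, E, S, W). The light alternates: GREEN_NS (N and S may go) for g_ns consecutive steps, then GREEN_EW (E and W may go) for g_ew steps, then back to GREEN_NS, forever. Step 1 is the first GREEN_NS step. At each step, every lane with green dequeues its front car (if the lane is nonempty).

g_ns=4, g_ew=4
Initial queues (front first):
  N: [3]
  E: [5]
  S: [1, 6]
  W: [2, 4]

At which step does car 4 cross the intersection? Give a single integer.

Step 1 [NS]: N:car3-GO,E:wait,S:car1-GO,W:wait | queues: N=0 E=1 S=1 W=2
Step 2 [NS]: N:empty,E:wait,S:car6-GO,W:wait | queues: N=0 E=1 S=0 W=2
Step 3 [NS]: N:empty,E:wait,S:empty,W:wait | queues: N=0 E=1 S=0 W=2
Step 4 [NS]: N:empty,E:wait,S:empty,W:wait | queues: N=0 E=1 S=0 W=2
Step 5 [EW]: N:wait,E:car5-GO,S:wait,W:car2-GO | queues: N=0 E=0 S=0 W=1
Step 6 [EW]: N:wait,E:empty,S:wait,W:car4-GO | queues: N=0 E=0 S=0 W=0
Car 4 crosses at step 6

6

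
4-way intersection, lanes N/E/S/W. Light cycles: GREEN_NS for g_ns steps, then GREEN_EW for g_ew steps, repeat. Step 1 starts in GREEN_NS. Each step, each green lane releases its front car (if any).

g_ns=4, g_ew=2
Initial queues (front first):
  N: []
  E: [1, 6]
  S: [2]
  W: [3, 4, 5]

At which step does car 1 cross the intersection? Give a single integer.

Step 1 [NS]: N:empty,E:wait,S:car2-GO,W:wait | queues: N=0 E=2 S=0 W=3
Step 2 [NS]: N:empty,E:wait,S:empty,W:wait | queues: N=0 E=2 S=0 W=3
Step 3 [NS]: N:empty,E:wait,S:empty,W:wait | queues: N=0 E=2 S=0 W=3
Step 4 [NS]: N:empty,E:wait,S:empty,W:wait | queues: N=0 E=2 S=0 W=3
Step 5 [EW]: N:wait,E:car1-GO,S:wait,W:car3-GO | queues: N=0 E=1 S=0 W=2
Step 6 [EW]: N:wait,E:car6-GO,S:wait,W:car4-GO | queues: N=0 E=0 S=0 W=1
Step 7 [NS]: N:empty,E:wait,S:empty,W:wait | queues: N=0 E=0 S=0 W=1
Step 8 [NS]: N:empty,E:wait,S:empty,W:wait | queues: N=0 E=0 S=0 W=1
Step 9 [NS]: N:empty,E:wait,S:empty,W:wait | queues: N=0 E=0 S=0 W=1
Step 10 [NS]: N:empty,E:wait,S:empty,W:wait | queues: N=0 E=0 S=0 W=1
Step 11 [EW]: N:wait,E:empty,S:wait,W:car5-GO | queues: N=0 E=0 S=0 W=0
Car 1 crosses at step 5

5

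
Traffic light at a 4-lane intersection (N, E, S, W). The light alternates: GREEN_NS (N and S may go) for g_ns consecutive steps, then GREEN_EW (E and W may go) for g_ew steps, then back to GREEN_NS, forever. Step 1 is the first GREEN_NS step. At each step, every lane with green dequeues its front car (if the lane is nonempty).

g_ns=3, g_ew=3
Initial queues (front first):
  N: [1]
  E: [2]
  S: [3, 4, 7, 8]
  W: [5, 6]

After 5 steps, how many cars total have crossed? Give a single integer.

Answer: 7

Derivation:
Step 1 [NS]: N:car1-GO,E:wait,S:car3-GO,W:wait | queues: N=0 E=1 S=3 W=2
Step 2 [NS]: N:empty,E:wait,S:car4-GO,W:wait | queues: N=0 E=1 S=2 W=2
Step 3 [NS]: N:empty,E:wait,S:car7-GO,W:wait | queues: N=0 E=1 S=1 W=2
Step 4 [EW]: N:wait,E:car2-GO,S:wait,W:car5-GO | queues: N=0 E=0 S=1 W=1
Step 5 [EW]: N:wait,E:empty,S:wait,W:car6-GO | queues: N=0 E=0 S=1 W=0
Cars crossed by step 5: 7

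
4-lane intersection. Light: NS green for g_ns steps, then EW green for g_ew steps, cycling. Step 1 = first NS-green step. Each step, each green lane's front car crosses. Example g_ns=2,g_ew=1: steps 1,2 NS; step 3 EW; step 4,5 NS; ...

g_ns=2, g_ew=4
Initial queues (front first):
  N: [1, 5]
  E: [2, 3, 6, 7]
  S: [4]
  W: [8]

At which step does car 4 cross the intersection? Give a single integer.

Step 1 [NS]: N:car1-GO,E:wait,S:car4-GO,W:wait | queues: N=1 E=4 S=0 W=1
Step 2 [NS]: N:car5-GO,E:wait,S:empty,W:wait | queues: N=0 E=4 S=0 W=1
Step 3 [EW]: N:wait,E:car2-GO,S:wait,W:car8-GO | queues: N=0 E=3 S=0 W=0
Step 4 [EW]: N:wait,E:car3-GO,S:wait,W:empty | queues: N=0 E=2 S=0 W=0
Step 5 [EW]: N:wait,E:car6-GO,S:wait,W:empty | queues: N=0 E=1 S=0 W=0
Step 6 [EW]: N:wait,E:car7-GO,S:wait,W:empty | queues: N=0 E=0 S=0 W=0
Car 4 crosses at step 1

1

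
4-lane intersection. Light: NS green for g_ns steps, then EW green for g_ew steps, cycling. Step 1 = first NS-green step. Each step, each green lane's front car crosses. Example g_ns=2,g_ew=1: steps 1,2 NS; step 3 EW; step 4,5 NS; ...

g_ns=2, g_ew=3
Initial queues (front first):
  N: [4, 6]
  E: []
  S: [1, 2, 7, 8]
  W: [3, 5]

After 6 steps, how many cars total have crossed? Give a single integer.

Step 1 [NS]: N:car4-GO,E:wait,S:car1-GO,W:wait | queues: N=1 E=0 S=3 W=2
Step 2 [NS]: N:car6-GO,E:wait,S:car2-GO,W:wait | queues: N=0 E=0 S=2 W=2
Step 3 [EW]: N:wait,E:empty,S:wait,W:car3-GO | queues: N=0 E=0 S=2 W=1
Step 4 [EW]: N:wait,E:empty,S:wait,W:car5-GO | queues: N=0 E=0 S=2 W=0
Step 5 [EW]: N:wait,E:empty,S:wait,W:empty | queues: N=0 E=0 S=2 W=0
Step 6 [NS]: N:empty,E:wait,S:car7-GO,W:wait | queues: N=0 E=0 S=1 W=0
Cars crossed by step 6: 7

Answer: 7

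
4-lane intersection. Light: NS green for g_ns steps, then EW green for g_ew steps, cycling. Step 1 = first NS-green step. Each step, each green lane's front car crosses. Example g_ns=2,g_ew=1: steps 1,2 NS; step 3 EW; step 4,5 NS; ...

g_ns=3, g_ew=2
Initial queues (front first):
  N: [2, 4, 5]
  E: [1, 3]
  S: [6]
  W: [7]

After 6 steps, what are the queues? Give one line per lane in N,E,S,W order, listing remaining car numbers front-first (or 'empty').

Step 1 [NS]: N:car2-GO,E:wait,S:car6-GO,W:wait | queues: N=2 E=2 S=0 W=1
Step 2 [NS]: N:car4-GO,E:wait,S:empty,W:wait | queues: N=1 E=2 S=0 W=1
Step 3 [NS]: N:car5-GO,E:wait,S:empty,W:wait | queues: N=0 E=2 S=0 W=1
Step 4 [EW]: N:wait,E:car1-GO,S:wait,W:car7-GO | queues: N=0 E=1 S=0 W=0
Step 5 [EW]: N:wait,E:car3-GO,S:wait,W:empty | queues: N=0 E=0 S=0 W=0

N: empty
E: empty
S: empty
W: empty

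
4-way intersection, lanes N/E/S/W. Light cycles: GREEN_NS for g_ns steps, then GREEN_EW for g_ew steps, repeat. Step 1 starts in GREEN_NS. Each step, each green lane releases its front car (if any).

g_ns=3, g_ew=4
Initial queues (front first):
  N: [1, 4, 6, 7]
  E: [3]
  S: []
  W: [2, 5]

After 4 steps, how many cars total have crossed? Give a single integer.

Step 1 [NS]: N:car1-GO,E:wait,S:empty,W:wait | queues: N=3 E=1 S=0 W=2
Step 2 [NS]: N:car4-GO,E:wait,S:empty,W:wait | queues: N=2 E=1 S=0 W=2
Step 3 [NS]: N:car6-GO,E:wait,S:empty,W:wait | queues: N=1 E=1 S=0 W=2
Step 4 [EW]: N:wait,E:car3-GO,S:wait,W:car2-GO | queues: N=1 E=0 S=0 W=1
Cars crossed by step 4: 5

Answer: 5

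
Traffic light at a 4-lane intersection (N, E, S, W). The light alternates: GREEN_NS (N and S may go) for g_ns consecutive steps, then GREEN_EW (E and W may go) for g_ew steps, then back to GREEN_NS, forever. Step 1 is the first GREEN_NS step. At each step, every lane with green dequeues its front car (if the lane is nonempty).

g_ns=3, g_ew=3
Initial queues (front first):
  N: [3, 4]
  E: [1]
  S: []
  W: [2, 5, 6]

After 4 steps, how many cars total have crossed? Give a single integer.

Step 1 [NS]: N:car3-GO,E:wait,S:empty,W:wait | queues: N=1 E=1 S=0 W=3
Step 2 [NS]: N:car4-GO,E:wait,S:empty,W:wait | queues: N=0 E=1 S=0 W=3
Step 3 [NS]: N:empty,E:wait,S:empty,W:wait | queues: N=0 E=1 S=0 W=3
Step 4 [EW]: N:wait,E:car1-GO,S:wait,W:car2-GO | queues: N=0 E=0 S=0 W=2
Cars crossed by step 4: 4

Answer: 4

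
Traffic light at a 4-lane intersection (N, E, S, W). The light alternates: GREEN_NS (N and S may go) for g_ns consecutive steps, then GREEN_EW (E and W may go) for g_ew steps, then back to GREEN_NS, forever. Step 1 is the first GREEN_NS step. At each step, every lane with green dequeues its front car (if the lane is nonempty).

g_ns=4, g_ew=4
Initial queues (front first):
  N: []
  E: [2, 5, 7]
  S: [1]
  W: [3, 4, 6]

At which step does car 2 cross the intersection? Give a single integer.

Step 1 [NS]: N:empty,E:wait,S:car1-GO,W:wait | queues: N=0 E=3 S=0 W=3
Step 2 [NS]: N:empty,E:wait,S:empty,W:wait | queues: N=0 E=3 S=0 W=3
Step 3 [NS]: N:empty,E:wait,S:empty,W:wait | queues: N=0 E=3 S=0 W=3
Step 4 [NS]: N:empty,E:wait,S:empty,W:wait | queues: N=0 E=3 S=0 W=3
Step 5 [EW]: N:wait,E:car2-GO,S:wait,W:car3-GO | queues: N=0 E=2 S=0 W=2
Step 6 [EW]: N:wait,E:car5-GO,S:wait,W:car4-GO | queues: N=0 E=1 S=0 W=1
Step 7 [EW]: N:wait,E:car7-GO,S:wait,W:car6-GO | queues: N=0 E=0 S=0 W=0
Car 2 crosses at step 5

5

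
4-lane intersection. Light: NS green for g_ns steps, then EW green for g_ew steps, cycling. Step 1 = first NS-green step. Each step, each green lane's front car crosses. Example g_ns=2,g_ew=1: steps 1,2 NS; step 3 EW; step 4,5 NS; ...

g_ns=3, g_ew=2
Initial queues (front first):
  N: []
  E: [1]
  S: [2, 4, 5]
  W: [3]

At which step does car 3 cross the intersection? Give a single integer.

Step 1 [NS]: N:empty,E:wait,S:car2-GO,W:wait | queues: N=0 E=1 S=2 W=1
Step 2 [NS]: N:empty,E:wait,S:car4-GO,W:wait | queues: N=0 E=1 S=1 W=1
Step 3 [NS]: N:empty,E:wait,S:car5-GO,W:wait | queues: N=0 E=1 S=0 W=1
Step 4 [EW]: N:wait,E:car1-GO,S:wait,W:car3-GO | queues: N=0 E=0 S=0 W=0
Car 3 crosses at step 4

4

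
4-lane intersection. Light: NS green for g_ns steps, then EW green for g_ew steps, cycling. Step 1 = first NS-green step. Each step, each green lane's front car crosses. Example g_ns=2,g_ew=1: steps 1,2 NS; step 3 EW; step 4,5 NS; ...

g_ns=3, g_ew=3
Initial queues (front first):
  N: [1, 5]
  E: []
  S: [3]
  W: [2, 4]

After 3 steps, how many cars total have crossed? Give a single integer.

Answer: 3

Derivation:
Step 1 [NS]: N:car1-GO,E:wait,S:car3-GO,W:wait | queues: N=1 E=0 S=0 W=2
Step 2 [NS]: N:car5-GO,E:wait,S:empty,W:wait | queues: N=0 E=0 S=0 W=2
Step 3 [NS]: N:empty,E:wait,S:empty,W:wait | queues: N=0 E=0 S=0 W=2
Cars crossed by step 3: 3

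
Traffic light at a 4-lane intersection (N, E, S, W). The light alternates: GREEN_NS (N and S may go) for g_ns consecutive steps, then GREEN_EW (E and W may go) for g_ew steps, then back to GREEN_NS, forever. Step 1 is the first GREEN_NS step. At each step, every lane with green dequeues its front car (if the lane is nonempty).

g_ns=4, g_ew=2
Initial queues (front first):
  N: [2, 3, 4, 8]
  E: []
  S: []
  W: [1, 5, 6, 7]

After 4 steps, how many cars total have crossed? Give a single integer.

Answer: 4

Derivation:
Step 1 [NS]: N:car2-GO,E:wait,S:empty,W:wait | queues: N=3 E=0 S=0 W=4
Step 2 [NS]: N:car3-GO,E:wait,S:empty,W:wait | queues: N=2 E=0 S=0 W=4
Step 3 [NS]: N:car4-GO,E:wait,S:empty,W:wait | queues: N=1 E=0 S=0 W=4
Step 4 [NS]: N:car8-GO,E:wait,S:empty,W:wait | queues: N=0 E=0 S=0 W=4
Cars crossed by step 4: 4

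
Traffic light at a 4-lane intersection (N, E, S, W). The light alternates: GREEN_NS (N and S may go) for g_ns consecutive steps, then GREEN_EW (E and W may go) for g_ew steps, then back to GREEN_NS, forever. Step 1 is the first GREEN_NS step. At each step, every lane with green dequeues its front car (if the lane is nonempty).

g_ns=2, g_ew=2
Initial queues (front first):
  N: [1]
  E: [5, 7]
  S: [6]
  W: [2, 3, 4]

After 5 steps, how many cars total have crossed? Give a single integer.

Step 1 [NS]: N:car1-GO,E:wait,S:car6-GO,W:wait | queues: N=0 E=2 S=0 W=3
Step 2 [NS]: N:empty,E:wait,S:empty,W:wait | queues: N=0 E=2 S=0 W=3
Step 3 [EW]: N:wait,E:car5-GO,S:wait,W:car2-GO | queues: N=0 E=1 S=0 W=2
Step 4 [EW]: N:wait,E:car7-GO,S:wait,W:car3-GO | queues: N=0 E=0 S=0 W=1
Step 5 [NS]: N:empty,E:wait,S:empty,W:wait | queues: N=0 E=0 S=0 W=1
Cars crossed by step 5: 6

Answer: 6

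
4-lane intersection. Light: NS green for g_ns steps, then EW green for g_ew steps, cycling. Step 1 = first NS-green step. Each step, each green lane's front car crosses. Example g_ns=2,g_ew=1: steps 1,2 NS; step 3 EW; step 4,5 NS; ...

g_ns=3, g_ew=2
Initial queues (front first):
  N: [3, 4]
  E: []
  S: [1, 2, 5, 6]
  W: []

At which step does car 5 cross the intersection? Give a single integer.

Step 1 [NS]: N:car3-GO,E:wait,S:car1-GO,W:wait | queues: N=1 E=0 S=3 W=0
Step 2 [NS]: N:car4-GO,E:wait,S:car2-GO,W:wait | queues: N=0 E=0 S=2 W=0
Step 3 [NS]: N:empty,E:wait,S:car5-GO,W:wait | queues: N=0 E=0 S=1 W=0
Step 4 [EW]: N:wait,E:empty,S:wait,W:empty | queues: N=0 E=0 S=1 W=0
Step 5 [EW]: N:wait,E:empty,S:wait,W:empty | queues: N=0 E=0 S=1 W=0
Step 6 [NS]: N:empty,E:wait,S:car6-GO,W:wait | queues: N=0 E=0 S=0 W=0
Car 5 crosses at step 3

3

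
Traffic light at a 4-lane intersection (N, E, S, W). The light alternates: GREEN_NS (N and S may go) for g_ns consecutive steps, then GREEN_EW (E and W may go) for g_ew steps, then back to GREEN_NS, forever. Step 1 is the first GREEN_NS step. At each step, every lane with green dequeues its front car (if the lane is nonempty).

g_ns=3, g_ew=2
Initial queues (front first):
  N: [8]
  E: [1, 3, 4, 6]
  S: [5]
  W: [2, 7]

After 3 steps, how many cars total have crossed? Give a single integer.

Step 1 [NS]: N:car8-GO,E:wait,S:car5-GO,W:wait | queues: N=0 E=4 S=0 W=2
Step 2 [NS]: N:empty,E:wait,S:empty,W:wait | queues: N=0 E=4 S=0 W=2
Step 3 [NS]: N:empty,E:wait,S:empty,W:wait | queues: N=0 E=4 S=0 W=2
Cars crossed by step 3: 2

Answer: 2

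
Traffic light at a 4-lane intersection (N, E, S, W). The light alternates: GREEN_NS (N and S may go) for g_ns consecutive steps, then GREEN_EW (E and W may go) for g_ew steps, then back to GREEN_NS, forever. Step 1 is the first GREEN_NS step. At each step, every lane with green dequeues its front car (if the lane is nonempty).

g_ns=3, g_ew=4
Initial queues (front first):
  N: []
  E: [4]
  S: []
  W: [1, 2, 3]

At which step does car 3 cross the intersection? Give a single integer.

Step 1 [NS]: N:empty,E:wait,S:empty,W:wait | queues: N=0 E=1 S=0 W=3
Step 2 [NS]: N:empty,E:wait,S:empty,W:wait | queues: N=0 E=1 S=0 W=3
Step 3 [NS]: N:empty,E:wait,S:empty,W:wait | queues: N=0 E=1 S=0 W=3
Step 4 [EW]: N:wait,E:car4-GO,S:wait,W:car1-GO | queues: N=0 E=0 S=0 W=2
Step 5 [EW]: N:wait,E:empty,S:wait,W:car2-GO | queues: N=0 E=0 S=0 W=1
Step 6 [EW]: N:wait,E:empty,S:wait,W:car3-GO | queues: N=0 E=0 S=0 W=0
Car 3 crosses at step 6

6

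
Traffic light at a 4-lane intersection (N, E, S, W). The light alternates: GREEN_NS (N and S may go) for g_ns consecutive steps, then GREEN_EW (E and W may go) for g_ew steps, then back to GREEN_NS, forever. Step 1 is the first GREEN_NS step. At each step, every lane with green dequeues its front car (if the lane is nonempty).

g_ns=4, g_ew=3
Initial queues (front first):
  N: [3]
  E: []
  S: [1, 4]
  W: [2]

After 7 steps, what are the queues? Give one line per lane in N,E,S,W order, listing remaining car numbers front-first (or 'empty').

Step 1 [NS]: N:car3-GO,E:wait,S:car1-GO,W:wait | queues: N=0 E=0 S=1 W=1
Step 2 [NS]: N:empty,E:wait,S:car4-GO,W:wait | queues: N=0 E=0 S=0 W=1
Step 3 [NS]: N:empty,E:wait,S:empty,W:wait | queues: N=0 E=0 S=0 W=1
Step 4 [NS]: N:empty,E:wait,S:empty,W:wait | queues: N=0 E=0 S=0 W=1
Step 5 [EW]: N:wait,E:empty,S:wait,W:car2-GO | queues: N=0 E=0 S=0 W=0

N: empty
E: empty
S: empty
W: empty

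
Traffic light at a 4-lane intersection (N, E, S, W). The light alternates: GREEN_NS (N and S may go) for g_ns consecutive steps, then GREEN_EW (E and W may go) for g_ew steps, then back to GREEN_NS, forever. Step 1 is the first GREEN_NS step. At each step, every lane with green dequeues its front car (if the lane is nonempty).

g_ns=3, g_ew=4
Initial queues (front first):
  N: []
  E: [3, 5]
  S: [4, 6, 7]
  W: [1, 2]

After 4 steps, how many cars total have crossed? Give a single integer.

Answer: 5

Derivation:
Step 1 [NS]: N:empty,E:wait,S:car4-GO,W:wait | queues: N=0 E=2 S=2 W=2
Step 2 [NS]: N:empty,E:wait,S:car6-GO,W:wait | queues: N=0 E=2 S=1 W=2
Step 3 [NS]: N:empty,E:wait,S:car7-GO,W:wait | queues: N=0 E=2 S=0 W=2
Step 4 [EW]: N:wait,E:car3-GO,S:wait,W:car1-GO | queues: N=0 E=1 S=0 W=1
Cars crossed by step 4: 5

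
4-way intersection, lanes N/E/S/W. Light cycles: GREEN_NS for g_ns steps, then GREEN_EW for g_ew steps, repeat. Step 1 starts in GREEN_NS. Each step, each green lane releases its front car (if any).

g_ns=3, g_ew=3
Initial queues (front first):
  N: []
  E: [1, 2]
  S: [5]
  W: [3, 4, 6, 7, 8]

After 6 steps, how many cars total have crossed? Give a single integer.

Answer: 6

Derivation:
Step 1 [NS]: N:empty,E:wait,S:car5-GO,W:wait | queues: N=0 E=2 S=0 W=5
Step 2 [NS]: N:empty,E:wait,S:empty,W:wait | queues: N=0 E=2 S=0 W=5
Step 3 [NS]: N:empty,E:wait,S:empty,W:wait | queues: N=0 E=2 S=0 W=5
Step 4 [EW]: N:wait,E:car1-GO,S:wait,W:car3-GO | queues: N=0 E=1 S=0 W=4
Step 5 [EW]: N:wait,E:car2-GO,S:wait,W:car4-GO | queues: N=0 E=0 S=0 W=3
Step 6 [EW]: N:wait,E:empty,S:wait,W:car6-GO | queues: N=0 E=0 S=0 W=2
Cars crossed by step 6: 6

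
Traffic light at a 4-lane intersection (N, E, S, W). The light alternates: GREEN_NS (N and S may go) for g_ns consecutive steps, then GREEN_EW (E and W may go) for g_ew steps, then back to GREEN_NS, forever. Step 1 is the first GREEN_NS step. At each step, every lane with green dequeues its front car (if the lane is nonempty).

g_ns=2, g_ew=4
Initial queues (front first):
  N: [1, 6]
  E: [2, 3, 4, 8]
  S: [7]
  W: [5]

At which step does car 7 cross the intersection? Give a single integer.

Step 1 [NS]: N:car1-GO,E:wait,S:car7-GO,W:wait | queues: N=1 E=4 S=0 W=1
Step 2 [NS]: N:car6-GO,E:wait,S:empty,W:wait | queues: N=0 E=4 S=0 W=1
Step 3 [EW]: N:wait,E:car2-GO,S:wait,W:car5-GO | queues: N=0 E=3 S=0 W=0
Step 4 [EW]: N:wait,E:car3-GO,S:wait,W:empty | queues: N=0 E=2 S=0 W=0
Step 5 [EW]: N:wait,E:car4-GO,S:wait,W:empty | queues: N=0 E=1 S=0 W=0
Step 6 [EW]: N:wait,E:car8-GO,S:wait,W:empty | queues: N=0 E=0 S=0 W=0
Car 7 crosses at step 1

1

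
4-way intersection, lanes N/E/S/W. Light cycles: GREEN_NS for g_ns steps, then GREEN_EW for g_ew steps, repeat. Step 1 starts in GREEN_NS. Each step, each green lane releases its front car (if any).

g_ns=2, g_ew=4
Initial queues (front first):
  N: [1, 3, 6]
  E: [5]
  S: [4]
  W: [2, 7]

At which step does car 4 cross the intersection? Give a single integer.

Step 1 [NS]: N:car1-GO,E:wait,S:car4-GO,W:wait | queues: N=2 E=1 S=0 W=2
Step 2 [NS]: N:car3-GO,E:wait,S:empty,W:wait | queues: N=1 E=1 S=0 W=2
Step 3 [EW]: N:wait,E:car5-GO,S:wait,W:car2-GO | queues: N=1 E=0 S=0 W=1
Step 4 [EW]: N:wait,E:empty,S:wait,W:car7-GO | queues: N=1 E=0 S=0 W=0
Step 5 [EW]: N:wait,E:empty,S:wait,W:empty | queues: N=1 E=0 S=0 W=0
Step 6 [EW]: N:wait,E:empty,S:wait,W:empty | queues: N=1 E=0 S=0 W=0
Step 7 [NS]: N:car6-GO,E:wait,S:empty,W:wait | queues: N=0 E=0 S=0 W=0
Car 4 crosses at step 1

1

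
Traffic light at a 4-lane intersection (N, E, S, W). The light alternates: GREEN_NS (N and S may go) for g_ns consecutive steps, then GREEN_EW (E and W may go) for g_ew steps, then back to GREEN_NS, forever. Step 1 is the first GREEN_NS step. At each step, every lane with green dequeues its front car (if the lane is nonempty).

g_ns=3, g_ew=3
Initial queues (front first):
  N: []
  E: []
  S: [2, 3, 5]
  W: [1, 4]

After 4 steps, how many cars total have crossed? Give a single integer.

Answer: 4

Derivation:
Step 1 [NS]: N:empty,E:wait,S:car2-GO,W:wait | queues: N=0 E=0 S=2 W=2
Step 2 [NS]: N:empty,E:wait,S:car3-GO,W:wait | queues: N=0 E=0 S=1 W=2
Step 3 [NS]: N:empty,E:wait,S:car5-GO,W:wait | queues: N=0 E=0 S=0 W=2
Step 4 [EW]: N:wait,E:empty,S:wait,W:car1-GO | queues: N=0 E=0 S=0 W=1
Cars crossed by step 4: 4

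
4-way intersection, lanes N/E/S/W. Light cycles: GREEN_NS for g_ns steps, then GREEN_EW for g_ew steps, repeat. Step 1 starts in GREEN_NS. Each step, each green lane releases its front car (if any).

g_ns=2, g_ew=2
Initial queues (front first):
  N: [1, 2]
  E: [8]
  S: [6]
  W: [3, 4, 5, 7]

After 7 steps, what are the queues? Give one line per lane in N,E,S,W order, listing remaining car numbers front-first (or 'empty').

Step 1 [NS]: N:car1-GO,E:wait,S:car6-GO,W:wait | queues: N=1 E=1 S=0 W=4
Step 2 [NS]: N:car2-GO,E:wait,S:empty,W:wait | queues: N=0 E=1 S=0 W=4
Step 3 [EW]: N:wait,E:car8-GO,S:wait,W:car3-GO | queues: N=0 E=0 S=0 W=3
Step 4 [EW]: N:wait,E:empty,S:wait,W:car4-GO | queues: N=0 E=0 S=0 W=2
Step 5 [NS]: N:empty,E:wait,S:empty,W:wait | queues: N=0 E=0 S=0 W=2
Step 6 [NS]: N:empty,E:wait,S:empty,W:wait | queues: N=0 E=0 S=0 W=2
Step 7 [EW]: N:wait,E:empty,S:wait,W:car5-GO | queues: N=0 E=0 S=0 W=1

N: empty
E: empty
S: empty
W: 7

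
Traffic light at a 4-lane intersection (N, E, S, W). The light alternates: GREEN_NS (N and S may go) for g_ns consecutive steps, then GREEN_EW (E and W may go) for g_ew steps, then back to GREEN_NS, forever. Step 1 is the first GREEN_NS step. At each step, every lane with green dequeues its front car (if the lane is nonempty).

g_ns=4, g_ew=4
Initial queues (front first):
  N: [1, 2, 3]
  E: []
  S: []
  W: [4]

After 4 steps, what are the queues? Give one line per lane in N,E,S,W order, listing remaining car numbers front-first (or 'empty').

Step 1 [NS]: N:car1-GO,E:wait,S:empty,W:wait | queues: N=2 E=0 S=0 W=1
Step 2 [NS]: N:car2-GO,E:wait,S:empty,W:wait | queues: N=1 E=0 S=0 W=1
Step 3 [NS]: N:car3-GO,E:wait,S:empty,W:wait | queues: N=0 E=0 S=0 W=1
Step 4 [NS]: N:empty,E:wait,S:empty,W:wait | queues: N=0 E=0 S=0 W=1

N: empty
E: empty
S: empty
W: 4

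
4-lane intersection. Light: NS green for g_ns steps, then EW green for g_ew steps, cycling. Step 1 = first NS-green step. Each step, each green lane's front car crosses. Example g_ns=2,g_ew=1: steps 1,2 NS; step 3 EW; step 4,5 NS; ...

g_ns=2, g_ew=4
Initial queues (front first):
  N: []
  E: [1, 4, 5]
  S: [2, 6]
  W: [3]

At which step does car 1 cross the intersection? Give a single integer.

Step 1 [NS]: N:empty,E:wait,S:car2-GO,W:wait | queues: N=0 E=3 S=1 W=1
Step 2 [NS]: N:empty,E:wait,S:car6-GO,W:wait | queues: N=0 E=3 S=0 W=1
Step 3 [EW]: N:wait,E:car1-GO,S:wait,W:car3-GO | queues: N=0 E=2 S=0 W=0
Step 4 [EW]: N:wait,E:car4-GO,S:wait,W:empty | queues: N=0 E=1 S=0 W=0
Step 5 [EW]: N:wait,E:car5-GO,S:wait,W:empty | queues: N=0 E=0 S=0 W=0
Car 1 crosses at step 3

3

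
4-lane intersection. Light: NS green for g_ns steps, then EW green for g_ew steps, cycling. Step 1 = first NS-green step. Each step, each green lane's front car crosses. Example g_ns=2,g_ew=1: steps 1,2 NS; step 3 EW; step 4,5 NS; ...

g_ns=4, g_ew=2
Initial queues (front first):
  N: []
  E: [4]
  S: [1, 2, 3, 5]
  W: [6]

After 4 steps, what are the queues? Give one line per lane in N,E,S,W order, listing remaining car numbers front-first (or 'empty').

Step 1 [NS]: N:empty,E:wait,S:car1-GO,W:wait | queues: N=0 E=1 S=3 W=1
Step 2 [NS]: N:empty,E:wait,S:car2-GO,W:wait | queues: N=0 E=1 S=2 W=1
Step 3 [NS]: N:empty,E:wait,S:car3-GO,W:wait | queues: N=0 E=1 S=1 W=1
Step 4 [NS]: N:empty,E:wait,S:car5-GO,W:wait | queues: N=0 E=1 S=0 W=1

N: empty
E: 4
S: empty
W: 6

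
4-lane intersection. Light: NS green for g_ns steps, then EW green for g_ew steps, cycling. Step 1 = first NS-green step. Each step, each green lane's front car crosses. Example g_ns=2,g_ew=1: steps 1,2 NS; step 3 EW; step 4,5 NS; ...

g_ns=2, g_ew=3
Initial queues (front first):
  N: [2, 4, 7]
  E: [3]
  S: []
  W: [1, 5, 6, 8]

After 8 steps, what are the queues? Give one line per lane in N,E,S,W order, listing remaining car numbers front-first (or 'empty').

Step 1 [NS]: N:car2-GO,E:wait,S:empty,W:wait | queues: N=2 E=1 S=0 W=4
Step 2 [NS]: N:car4-GO,E:wait,S:empty,W:wait | queues: N=1 E=1 S=0 W=4
Step 3 [EW]: N:wait,E:car3-GO,S:wait,W:car1-GO | queues: N=1 E=0 S=0 W=3
Step 4 [EW]: N:wait,E:empty,S:wait,W:car5-GO | queues: N=1 E=0 S=0 W=2
Step 5 [EW]: N:wait,E:empty,S:wait,W:car6-GO | queues: N=1 E=0 S=0 W=1
Step 6 [NS]: N:car7-GO,E:wait,S:empty,W:wait | queues: N=0 E=0 S=0 W=1
Step 7 [NS]: N:empty,E:wait,S:empty,W:wait | queues: N=0 E=0 S=0 W=1
Step 8 [EW]: N:wait,E:empty,S:wait,W:car8-GO | queues: N=0 E=0 S=0 W=0

N: empty
E: empty
S: empty
W: empty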